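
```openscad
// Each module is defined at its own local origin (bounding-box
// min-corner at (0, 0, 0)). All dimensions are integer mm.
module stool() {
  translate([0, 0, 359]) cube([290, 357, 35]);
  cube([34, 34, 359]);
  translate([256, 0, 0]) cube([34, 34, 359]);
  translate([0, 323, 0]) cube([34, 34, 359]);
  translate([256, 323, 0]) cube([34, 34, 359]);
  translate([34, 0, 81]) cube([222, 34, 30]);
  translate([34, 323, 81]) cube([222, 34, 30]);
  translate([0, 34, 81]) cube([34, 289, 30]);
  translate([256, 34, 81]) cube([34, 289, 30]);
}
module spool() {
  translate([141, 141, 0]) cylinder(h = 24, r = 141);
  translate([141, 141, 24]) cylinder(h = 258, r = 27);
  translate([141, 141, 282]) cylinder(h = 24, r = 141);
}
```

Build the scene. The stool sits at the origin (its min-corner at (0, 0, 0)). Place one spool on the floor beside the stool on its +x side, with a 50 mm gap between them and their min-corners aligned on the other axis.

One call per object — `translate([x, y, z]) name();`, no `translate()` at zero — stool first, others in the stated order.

stool();
translate([340, 0, 0]) spool();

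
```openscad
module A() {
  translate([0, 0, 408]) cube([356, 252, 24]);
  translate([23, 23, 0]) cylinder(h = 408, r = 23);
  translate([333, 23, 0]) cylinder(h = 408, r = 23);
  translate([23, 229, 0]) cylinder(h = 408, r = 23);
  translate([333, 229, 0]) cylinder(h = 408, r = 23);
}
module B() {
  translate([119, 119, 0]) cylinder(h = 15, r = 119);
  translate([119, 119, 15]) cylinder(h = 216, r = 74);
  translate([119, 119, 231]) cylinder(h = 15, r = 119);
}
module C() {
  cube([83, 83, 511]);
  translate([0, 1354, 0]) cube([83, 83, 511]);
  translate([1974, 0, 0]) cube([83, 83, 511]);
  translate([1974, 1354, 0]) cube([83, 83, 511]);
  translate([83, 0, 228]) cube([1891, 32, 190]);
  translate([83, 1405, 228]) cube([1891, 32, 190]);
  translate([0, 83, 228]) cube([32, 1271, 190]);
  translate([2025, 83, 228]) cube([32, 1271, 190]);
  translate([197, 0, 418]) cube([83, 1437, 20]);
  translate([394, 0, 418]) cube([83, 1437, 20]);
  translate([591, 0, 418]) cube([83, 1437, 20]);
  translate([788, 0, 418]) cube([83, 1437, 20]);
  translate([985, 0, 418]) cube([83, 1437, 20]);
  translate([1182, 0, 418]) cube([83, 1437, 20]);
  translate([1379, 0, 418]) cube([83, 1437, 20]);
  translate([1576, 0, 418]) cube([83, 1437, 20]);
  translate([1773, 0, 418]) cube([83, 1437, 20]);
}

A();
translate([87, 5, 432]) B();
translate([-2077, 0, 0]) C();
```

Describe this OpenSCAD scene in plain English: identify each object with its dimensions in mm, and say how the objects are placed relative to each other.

A is a four-legged stool. The seat is 356×252 mm, 24 mm thick, top at z = 432 mm. It stands on four round legs, each 46 mm in diameter, from z = 0 to the seat underside, each leg's axis is inset half a diameter from the nearest pair of seat edges (so the leg's bounding box is flush with the corner).

B is a spool: two coaxial disc flanges of radius 119 mm and thickness 15 mm, joined by a core cylinder of radius 74 mm and height 216 mm. The lower flange rests on z = 0 and the three cylinders share a vertical axis.

C is a bed frame 2057 mm long (x) by 1437 mm wide (y). Four 83×83 mm corner posts, 511 mm tall, at the corners of the footprint. Four rails of 32 mm thickness and 190 mm height run between adjacent posts with their undersides at z = 228 mm, their outer faces flush with the outside of the frame (the two x-running rails run between the posts' inner faces; the two y-running rails run between the posts' inner faces). 9 slats, each 83 mm wide (x) and 20 mm thick, lie across the top of the two x-running rails, running the full 1437 mm width of the frame in y; the slats are evenly spaced along x between the inner faces of the end posts with equal gaps (rounded down to the nearest mm) at the −x end and between each pair — any rounding remainder accumulates at the +x end.

The spool is on top of the stool. The bed frame is on the floor beside the stool on its −x side.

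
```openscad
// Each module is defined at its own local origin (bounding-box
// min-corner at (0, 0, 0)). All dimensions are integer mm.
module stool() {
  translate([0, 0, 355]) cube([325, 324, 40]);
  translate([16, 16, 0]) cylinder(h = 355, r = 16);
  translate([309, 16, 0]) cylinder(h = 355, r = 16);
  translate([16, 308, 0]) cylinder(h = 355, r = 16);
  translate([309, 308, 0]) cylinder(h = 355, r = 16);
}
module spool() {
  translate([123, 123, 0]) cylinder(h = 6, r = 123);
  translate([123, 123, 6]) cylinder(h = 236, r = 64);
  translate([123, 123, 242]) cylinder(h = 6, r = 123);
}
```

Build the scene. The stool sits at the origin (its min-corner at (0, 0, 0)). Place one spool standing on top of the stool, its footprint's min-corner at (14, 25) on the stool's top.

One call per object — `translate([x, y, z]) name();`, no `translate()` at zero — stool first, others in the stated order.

stool();
translate([14, 25, 395]) spool();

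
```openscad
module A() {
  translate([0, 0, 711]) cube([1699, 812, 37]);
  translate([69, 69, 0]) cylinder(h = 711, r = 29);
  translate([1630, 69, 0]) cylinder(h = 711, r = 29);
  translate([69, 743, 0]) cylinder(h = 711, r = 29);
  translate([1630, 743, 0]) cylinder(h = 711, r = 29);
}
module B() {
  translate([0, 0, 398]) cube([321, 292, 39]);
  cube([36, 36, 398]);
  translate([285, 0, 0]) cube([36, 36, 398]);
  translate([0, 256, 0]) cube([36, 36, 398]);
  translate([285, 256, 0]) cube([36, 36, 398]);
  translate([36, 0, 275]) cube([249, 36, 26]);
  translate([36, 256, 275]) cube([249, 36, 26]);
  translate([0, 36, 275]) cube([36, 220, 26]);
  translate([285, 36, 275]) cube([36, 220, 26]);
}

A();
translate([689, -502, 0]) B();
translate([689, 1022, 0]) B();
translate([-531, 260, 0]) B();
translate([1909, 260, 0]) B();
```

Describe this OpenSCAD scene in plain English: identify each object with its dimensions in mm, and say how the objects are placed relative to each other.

A is a rectangular dining table. The top is 1699×812×37 mm with its upper surface at z = 748 mm. It stands on four round legs of 58 mm diameter, each leg's bounding box inset 40 mm from the nearest pair of top edges, running from the floor to the underside of the top.

B is a simple wooden stool: a rectangular seat 321 mm (x) by 292 mm (y), 39 mm thick, top face at z = 437 mm, on four square legs, each 36×36 mm in cross-section. The legs rest on z = 0, each flush with a corner of the seat. Four stretchers, 36 mm wide and 26 mm tall, connect adjacent legs with their undersides at z = 275 mm, each running between the inner faces of the legs it joins and aligned with the legs' outer faces on the other axis.

Four stools sit around the table at the −y, +y, −x, +x sides.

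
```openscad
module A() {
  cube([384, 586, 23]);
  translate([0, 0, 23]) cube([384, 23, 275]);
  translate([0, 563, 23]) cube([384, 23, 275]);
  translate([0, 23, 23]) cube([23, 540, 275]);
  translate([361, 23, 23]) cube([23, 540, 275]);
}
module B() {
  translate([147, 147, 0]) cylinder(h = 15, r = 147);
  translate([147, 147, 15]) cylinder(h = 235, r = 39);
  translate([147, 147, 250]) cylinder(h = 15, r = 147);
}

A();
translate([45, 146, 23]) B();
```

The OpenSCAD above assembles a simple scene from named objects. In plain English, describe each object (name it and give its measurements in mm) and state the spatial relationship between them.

A is an open-topped rectangular box: outside dimensions 384×586×298 mm, with a uniform wall and base thickness of 23 mm. The base is a full 384×586 slab on the floor; four walls sit on top of the base. The front and back walls (the −y and +y sides) span the full width; the two side walls fit between them.

B is a spool: two coaxial disc flanges of radius 147 mm and thickness 15 mm, joined by a core cylinder of radius 39 mm and height 235 mm. The lower flange rests on z = 0 and the three cylinders share a vertical axis.

The spool sits inside the open box, centred.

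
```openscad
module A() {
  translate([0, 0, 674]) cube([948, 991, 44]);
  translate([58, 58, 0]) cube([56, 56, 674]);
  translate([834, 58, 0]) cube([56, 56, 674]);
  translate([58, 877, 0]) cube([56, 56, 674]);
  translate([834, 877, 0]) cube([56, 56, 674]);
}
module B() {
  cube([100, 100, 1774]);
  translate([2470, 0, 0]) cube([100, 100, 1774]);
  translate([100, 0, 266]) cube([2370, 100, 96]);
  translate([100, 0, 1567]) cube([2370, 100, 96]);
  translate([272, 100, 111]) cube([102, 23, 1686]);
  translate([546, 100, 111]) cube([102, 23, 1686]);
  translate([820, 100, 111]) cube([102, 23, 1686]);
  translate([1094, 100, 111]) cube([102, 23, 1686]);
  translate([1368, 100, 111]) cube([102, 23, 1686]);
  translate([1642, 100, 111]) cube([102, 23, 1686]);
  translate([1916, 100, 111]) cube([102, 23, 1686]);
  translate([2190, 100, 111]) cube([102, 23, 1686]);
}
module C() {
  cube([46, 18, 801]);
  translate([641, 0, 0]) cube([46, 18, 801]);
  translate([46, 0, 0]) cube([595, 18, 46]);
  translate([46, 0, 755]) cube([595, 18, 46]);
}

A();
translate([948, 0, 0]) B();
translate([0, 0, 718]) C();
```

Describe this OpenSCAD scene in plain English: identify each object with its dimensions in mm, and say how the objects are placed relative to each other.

A is a rectangular dining table. The top is 948×991×44 mm with its upper surface at z = 718 mm. It stands on four 56×56 mm square legs, each inset 58 mm from the nearest pair of top edges, running from the floor to the underside of the top.

B is a fence section. Two 100×100 mm posts, 1774 mm tall, stand on the floor with a clear span of 2370 mm between their inner faces. Two horizontal rails of 100×96 mm section span the gap between the posts with their undersides at z = 266 mm and z = 1567 mm, flush with the posts' −y face. 8 pickets, each 102 mm wide, 23 mm thick and 1686 mm tall, are fixed to the +y face of the rails with their bottoms at z = 111 mm, evenly spaced across the span with equal gaps (rounded down to the nearest mm) at the −x end and between each pair — any rounding remainder accumulates at the +x end.

C is a rectangular picture frame lying in the x–z plane (depth along y). The opening is 595 mm wide (x) by 709 mm tall (z), surrounded by a border 46 mm wide on all four sides. The frame is 18 mm deep and is made of two full-height vertical stiles with two horizontal rails fitted between them.

The fence section is against the table's +x side, with their −y faces flush. The picture frame is on top of the table.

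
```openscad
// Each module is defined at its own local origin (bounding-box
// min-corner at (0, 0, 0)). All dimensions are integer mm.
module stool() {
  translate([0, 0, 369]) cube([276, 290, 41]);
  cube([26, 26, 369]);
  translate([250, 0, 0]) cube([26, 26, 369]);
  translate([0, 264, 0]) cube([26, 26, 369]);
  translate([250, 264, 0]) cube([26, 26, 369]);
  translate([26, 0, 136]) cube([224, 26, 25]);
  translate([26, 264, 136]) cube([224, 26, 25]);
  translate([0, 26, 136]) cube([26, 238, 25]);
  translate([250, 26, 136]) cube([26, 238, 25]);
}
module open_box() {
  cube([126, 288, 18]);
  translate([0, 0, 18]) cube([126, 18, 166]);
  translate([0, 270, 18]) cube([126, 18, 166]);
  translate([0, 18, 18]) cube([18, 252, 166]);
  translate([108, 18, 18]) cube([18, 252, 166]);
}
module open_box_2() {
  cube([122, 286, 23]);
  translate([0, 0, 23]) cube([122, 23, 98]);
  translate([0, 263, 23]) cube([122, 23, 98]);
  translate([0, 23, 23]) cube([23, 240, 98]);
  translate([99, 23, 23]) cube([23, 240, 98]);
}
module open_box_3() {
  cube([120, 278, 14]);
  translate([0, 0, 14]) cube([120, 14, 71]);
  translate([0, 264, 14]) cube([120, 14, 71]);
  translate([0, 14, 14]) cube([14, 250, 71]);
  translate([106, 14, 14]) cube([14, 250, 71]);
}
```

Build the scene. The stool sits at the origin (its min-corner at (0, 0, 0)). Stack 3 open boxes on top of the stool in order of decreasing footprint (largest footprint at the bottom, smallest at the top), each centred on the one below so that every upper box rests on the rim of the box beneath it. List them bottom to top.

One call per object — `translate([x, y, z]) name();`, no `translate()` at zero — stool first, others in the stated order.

stool();
translate([75, 1, 410]) open_box();
translate([77, 2, 594]) open_box_2();
translate([78, 6, 715]) open_box_3();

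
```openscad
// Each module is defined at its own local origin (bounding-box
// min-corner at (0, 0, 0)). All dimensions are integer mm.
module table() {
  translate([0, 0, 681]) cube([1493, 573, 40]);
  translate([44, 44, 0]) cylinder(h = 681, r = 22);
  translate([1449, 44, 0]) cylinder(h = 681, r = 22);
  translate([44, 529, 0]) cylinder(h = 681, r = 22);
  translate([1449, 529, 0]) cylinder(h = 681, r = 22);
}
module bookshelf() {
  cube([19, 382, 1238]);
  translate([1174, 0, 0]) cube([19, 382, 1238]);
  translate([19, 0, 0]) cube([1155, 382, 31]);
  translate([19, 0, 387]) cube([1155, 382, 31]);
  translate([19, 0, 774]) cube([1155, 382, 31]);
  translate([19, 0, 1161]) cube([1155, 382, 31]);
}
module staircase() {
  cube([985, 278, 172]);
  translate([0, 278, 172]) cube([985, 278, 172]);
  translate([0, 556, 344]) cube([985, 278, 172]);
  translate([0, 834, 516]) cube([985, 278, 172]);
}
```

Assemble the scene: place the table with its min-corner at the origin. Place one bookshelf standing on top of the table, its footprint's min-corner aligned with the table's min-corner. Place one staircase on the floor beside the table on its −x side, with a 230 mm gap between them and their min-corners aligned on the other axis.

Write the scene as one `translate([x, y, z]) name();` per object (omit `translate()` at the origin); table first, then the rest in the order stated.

table();
translate([0, 0, 721]) bookshelf();
translate([-1215, 0, 0]) staircase();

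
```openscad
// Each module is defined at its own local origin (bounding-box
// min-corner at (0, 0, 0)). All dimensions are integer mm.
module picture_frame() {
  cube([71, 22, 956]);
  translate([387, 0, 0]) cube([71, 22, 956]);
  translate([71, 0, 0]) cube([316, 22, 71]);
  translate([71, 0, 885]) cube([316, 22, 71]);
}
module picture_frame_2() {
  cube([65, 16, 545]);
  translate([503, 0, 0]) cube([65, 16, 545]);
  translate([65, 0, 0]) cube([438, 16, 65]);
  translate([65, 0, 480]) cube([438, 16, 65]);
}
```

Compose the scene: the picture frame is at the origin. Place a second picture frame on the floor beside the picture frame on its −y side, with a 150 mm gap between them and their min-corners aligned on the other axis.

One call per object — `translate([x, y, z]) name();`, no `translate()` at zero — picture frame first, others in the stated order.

picture_frame();
translate([0, -166, 0]) picture_frame_2();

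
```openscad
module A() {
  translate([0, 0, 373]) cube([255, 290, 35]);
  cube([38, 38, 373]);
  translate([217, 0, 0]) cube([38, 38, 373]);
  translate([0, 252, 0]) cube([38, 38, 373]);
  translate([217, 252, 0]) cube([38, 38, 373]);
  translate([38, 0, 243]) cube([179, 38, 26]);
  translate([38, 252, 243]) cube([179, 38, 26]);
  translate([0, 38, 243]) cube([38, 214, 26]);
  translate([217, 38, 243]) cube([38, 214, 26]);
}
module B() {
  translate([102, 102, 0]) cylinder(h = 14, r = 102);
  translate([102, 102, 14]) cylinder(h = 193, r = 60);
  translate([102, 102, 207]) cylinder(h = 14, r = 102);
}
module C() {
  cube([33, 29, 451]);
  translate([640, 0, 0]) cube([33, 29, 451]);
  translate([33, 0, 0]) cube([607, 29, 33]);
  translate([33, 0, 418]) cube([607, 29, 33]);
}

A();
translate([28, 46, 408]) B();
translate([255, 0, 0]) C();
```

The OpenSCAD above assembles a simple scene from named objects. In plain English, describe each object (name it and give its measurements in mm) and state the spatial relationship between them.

A is a four-legged stool. The seat is 255×290 mm, 35 mm thick, top at z = 408 mm. It stands on four square legs, each 38×38 mm in cross-section, from z = 0 to the seat underside, each flush with a corner of the seat. Four stretchers, 38 mm wide and 26 mm tall, connect adjacent legs with their undersides at z = 243 mm, each running between the inner faces of the legs it joins and aligned with the legs' outer faces on the other axis.

B is a spool: two coaxial disc flanges of radius 102 mm and thickness 14 mm, joined by a core cylinder of radius 60 mm and height 193 mm. The lower flange rests on z = 0 and the three cylinders share a vertical axis.

C is a rectangular picture frame lying in the x–z plane (depth along y). The opening is 607 mm wide (x) by 385 mm tall (z), surrounded by a border 33 mm wide on all four sides. The frame is 29 mm deep and is made of two full-height vertical stiles with two horizontal rails fitted between them.

The spool is on top of the stool. The picture frame is against the stool's +x side, with their −y faces flush.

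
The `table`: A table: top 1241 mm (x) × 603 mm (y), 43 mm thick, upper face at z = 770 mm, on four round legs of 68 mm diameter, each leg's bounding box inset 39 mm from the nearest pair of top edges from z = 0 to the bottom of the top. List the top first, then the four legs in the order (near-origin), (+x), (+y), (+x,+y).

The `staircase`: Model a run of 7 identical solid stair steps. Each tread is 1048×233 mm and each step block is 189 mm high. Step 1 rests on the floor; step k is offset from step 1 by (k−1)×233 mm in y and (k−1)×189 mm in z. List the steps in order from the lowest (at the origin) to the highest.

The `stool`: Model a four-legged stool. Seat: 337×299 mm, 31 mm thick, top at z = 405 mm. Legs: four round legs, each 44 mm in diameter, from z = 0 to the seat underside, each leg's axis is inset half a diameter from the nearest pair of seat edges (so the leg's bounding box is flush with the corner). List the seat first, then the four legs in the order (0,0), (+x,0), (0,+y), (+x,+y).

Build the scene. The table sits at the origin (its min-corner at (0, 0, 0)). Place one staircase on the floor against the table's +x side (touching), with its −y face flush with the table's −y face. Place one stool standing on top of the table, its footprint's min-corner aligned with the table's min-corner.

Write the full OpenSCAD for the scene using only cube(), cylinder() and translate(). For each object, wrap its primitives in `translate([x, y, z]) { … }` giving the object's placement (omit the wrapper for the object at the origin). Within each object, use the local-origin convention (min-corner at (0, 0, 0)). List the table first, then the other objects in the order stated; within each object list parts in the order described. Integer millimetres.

translate([0, 0, 727]) cube([1241, 603, 43]);
translate([73, 73, 0]) cylinder(h = 727, r = 34);
translate([1168, 73, 0]) cylinder(h = 727, r = 34);
translate([73, 530, 0]) cylinder(h = 727, r = 34);
translate([1168, 530, 0]) cylinder(h = 727, r = 34);
translate([1241, 0, 0]) {
  cube([1048, 233, 189]);
  translate([0, 233, 189]) cube([1048, 233, 189]);
  translate([0, 466, 378]) cube([1048, 233, 189]);
  translate([0, 699, 567]) cube([1048, 233, 189]);
  translate([0, 932, 756]) cube([1048, 233, 189]);
  translate([0, 1165, 945]) cube([1048, 233, 189]);
  translate([0, 1398, 1134]) cube([1048, 233, 189]);
}
translate([0, 0, 770]) {
  translate([0, 0, 374]) cube([337, 299, 31]);
  translate([22, 22, 0]) cylinder(h = 374, r = 22);
  translate([315, 22, 0]) cylinder(h = 374, r = 22);
  translate([22, 277, 0]) cylinder(h = 374, r = 22);
  translate([315, 277, 0]) cylinder(h = 374, r = 22);
}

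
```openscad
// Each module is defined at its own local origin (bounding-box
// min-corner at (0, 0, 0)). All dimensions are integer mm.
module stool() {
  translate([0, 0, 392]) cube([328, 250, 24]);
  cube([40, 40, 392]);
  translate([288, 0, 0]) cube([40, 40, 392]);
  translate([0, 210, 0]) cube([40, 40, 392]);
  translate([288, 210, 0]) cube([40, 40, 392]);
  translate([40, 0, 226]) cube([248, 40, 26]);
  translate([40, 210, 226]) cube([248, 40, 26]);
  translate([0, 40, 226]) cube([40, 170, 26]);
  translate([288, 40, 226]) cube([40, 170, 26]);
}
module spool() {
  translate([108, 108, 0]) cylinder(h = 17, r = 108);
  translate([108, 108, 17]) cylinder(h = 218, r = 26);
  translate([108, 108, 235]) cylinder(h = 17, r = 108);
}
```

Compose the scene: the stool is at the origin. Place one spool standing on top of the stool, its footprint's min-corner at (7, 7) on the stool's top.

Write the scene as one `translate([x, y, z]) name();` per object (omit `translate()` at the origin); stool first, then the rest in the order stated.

stool();
translate([7, 7, 416]) spool();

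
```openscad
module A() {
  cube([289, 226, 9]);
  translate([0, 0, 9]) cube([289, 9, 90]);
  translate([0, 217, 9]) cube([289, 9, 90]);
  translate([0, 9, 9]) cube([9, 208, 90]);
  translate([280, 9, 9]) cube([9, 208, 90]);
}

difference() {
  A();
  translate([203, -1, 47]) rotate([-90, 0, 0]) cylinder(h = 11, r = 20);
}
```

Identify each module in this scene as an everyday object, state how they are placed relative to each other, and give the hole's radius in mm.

A is an open box. The open box has a circular hole through its front wall. The hole's radius is 20 mm.

The subtracted cylinder has r = 20 mm.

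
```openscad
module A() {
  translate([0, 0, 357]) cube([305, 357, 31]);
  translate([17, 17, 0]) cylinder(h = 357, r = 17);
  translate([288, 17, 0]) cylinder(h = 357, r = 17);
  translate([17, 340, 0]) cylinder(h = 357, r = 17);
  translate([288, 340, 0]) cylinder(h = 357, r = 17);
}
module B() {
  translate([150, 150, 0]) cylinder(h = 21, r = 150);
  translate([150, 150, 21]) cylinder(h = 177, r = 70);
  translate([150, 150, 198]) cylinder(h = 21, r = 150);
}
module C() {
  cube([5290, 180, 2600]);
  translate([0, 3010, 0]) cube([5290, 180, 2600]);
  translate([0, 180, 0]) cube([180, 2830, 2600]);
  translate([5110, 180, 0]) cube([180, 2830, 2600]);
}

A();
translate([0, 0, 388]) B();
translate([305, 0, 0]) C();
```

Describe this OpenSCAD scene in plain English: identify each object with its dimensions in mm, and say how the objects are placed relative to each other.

A is a four-legged stool. The seat is 305×357 mm, 31 mm thick, top at z = 388 mm. It stands on four round legs, each 34 mm in diameter, from z = 0 to the seat underside, each leg's axis is inset half a diameter from the nearest pair of seat edges (so the leg's bounding box is flush with the corner).

B is a spool: two coaxial disc flanges of radius 150 mm and thickness 21 mm, joined by a core cylinder of radius 70 mm and height 177 mm. The lower flange rests on z = 0 and the three cylinders share a vertical axis.

C is the wall frame of a small rectangular building: four walls, each 2600 mm tall and 180 mm thick, enclosing a footprint 5290 mm (x) by 3190 mm (y) outside-to-outside, with no floor or roof. The front and back walls (the −y and +y sides) span the full width; the two side walls fit between them.

The spool is on top of the stool. The house frame is against the stool's +x side, with their −y faces flush.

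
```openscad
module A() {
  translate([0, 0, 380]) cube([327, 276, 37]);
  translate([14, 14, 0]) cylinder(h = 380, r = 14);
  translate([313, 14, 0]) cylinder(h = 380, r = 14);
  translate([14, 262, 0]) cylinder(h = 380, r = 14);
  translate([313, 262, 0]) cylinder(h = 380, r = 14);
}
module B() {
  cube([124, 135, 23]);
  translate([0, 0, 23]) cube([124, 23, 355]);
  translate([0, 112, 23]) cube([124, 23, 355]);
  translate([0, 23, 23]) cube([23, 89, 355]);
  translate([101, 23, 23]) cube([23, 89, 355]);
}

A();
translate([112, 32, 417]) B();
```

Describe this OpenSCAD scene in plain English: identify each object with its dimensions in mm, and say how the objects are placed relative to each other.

A is a simple wooden stool: a rectangular seat 327 mm (x) by 276 mm (y), 37 mm thick, top face at z = 417 mm, on four round legs, each 28 mm in diameter. The legs rest on z = 0, each leg's axis is inset half a diameter from the nearest pair of seat edges (so the leg's bounding box is flush with the corner).

B is an open-topped rectangular box: outside dimensions 124×135×378 mm, with a uniform wall and base thickness of 23 mm. The base is a full 124×135 slab on the floor; four walls sit on top of the base. The front and back walls (the −y and +y sides) span the full width; the two side walls fit between them.

The open box is on top of the stool.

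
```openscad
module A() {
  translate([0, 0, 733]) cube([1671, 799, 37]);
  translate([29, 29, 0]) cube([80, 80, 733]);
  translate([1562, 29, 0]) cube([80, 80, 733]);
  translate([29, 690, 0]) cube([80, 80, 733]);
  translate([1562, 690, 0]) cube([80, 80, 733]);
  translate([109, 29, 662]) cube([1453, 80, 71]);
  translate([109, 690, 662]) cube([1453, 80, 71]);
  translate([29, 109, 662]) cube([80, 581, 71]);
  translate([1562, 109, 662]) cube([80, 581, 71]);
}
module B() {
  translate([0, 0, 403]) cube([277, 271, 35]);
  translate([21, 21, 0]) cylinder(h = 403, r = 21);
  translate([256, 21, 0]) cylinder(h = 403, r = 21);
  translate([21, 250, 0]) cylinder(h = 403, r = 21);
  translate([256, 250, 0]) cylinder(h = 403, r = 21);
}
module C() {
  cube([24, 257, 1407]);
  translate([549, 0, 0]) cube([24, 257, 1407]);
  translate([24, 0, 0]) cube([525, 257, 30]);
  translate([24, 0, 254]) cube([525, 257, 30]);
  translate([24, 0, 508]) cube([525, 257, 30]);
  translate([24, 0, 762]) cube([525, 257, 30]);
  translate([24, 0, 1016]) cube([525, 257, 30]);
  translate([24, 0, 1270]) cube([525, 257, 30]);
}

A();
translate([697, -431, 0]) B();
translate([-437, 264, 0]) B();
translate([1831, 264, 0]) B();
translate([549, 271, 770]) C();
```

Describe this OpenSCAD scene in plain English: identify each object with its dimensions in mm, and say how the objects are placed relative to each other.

A is a table with a 1671×799 mm rectangular top, 37 mm thick, top surface at z = 770 mm, supported by four 80×80 mm square legs, each inset 29 mm from the nearest pair of top edges, running from the floor. Four apron rails, 80 mm thick and 71 mm tall, run between adjacent legs with their top edges flush with the underside of the top and their outer faces flush with the legs' outer faces.

B is a four-legged stool. The seat is a 277×271×35 mm slab whose top surface is at z = 438 mm; four round legs, each 42 mm in diameter, run from the floor (z = 0) to the underside of the seat, each leg's axis is inset half a diameter from the nearest pair of seat edges (so the leg's bounding box is flush with the corner).

C is a bookshelf 573 mm wide overall, 257 mm deep and 1407 mm tall. The two sides are 24 mm thick vertical panels. 6 horizontal shelves of 30 mm thickness span between the inner faces of the sides; the lowest shelf sits on the floor and shelves are stacked with a clear vertical gap of 224 mm between each pair.

Three stools sit around the table at the −y, −x, +x sides. The bookshelf is on top of the table, centred.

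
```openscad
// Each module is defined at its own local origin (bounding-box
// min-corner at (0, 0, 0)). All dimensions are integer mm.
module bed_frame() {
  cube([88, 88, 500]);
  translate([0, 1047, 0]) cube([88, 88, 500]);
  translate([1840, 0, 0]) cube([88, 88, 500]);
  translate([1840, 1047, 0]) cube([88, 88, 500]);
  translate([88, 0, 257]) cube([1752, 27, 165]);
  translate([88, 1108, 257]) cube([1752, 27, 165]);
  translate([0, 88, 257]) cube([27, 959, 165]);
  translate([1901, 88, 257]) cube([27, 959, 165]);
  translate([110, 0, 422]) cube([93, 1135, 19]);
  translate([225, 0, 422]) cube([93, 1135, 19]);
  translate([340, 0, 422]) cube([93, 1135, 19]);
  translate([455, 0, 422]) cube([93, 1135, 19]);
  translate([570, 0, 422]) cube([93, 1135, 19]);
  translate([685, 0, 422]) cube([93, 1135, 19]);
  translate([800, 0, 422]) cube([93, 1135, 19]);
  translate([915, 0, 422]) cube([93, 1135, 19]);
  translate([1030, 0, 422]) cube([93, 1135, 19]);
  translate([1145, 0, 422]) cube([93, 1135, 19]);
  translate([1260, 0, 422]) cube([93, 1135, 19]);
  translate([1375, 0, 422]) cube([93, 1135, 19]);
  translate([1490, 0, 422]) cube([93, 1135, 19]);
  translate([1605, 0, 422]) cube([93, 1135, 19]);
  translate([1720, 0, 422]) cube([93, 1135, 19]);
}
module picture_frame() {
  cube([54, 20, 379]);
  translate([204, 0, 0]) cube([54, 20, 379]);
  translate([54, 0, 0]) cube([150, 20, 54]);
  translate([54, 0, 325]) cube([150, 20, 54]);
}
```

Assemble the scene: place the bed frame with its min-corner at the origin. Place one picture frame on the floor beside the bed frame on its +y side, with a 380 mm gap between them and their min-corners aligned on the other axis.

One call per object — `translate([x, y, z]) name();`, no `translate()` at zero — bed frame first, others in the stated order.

bed_frame();
translate([0, 1515, 0]) picture_frame();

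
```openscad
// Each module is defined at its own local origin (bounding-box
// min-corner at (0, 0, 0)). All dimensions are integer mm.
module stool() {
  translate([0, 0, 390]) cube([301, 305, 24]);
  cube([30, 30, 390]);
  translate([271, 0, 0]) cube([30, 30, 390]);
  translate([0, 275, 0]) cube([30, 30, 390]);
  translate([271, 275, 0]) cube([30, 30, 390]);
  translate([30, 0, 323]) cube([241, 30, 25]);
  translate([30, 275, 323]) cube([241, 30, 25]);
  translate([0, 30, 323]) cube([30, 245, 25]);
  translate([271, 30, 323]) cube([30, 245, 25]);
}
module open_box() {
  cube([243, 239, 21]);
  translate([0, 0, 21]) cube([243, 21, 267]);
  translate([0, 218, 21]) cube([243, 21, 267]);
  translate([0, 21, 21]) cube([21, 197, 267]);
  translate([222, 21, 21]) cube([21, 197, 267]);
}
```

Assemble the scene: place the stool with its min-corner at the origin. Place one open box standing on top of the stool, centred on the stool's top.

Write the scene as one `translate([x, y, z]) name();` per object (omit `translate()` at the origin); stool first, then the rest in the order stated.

stool();
translate([29, 33, 414]) open_box();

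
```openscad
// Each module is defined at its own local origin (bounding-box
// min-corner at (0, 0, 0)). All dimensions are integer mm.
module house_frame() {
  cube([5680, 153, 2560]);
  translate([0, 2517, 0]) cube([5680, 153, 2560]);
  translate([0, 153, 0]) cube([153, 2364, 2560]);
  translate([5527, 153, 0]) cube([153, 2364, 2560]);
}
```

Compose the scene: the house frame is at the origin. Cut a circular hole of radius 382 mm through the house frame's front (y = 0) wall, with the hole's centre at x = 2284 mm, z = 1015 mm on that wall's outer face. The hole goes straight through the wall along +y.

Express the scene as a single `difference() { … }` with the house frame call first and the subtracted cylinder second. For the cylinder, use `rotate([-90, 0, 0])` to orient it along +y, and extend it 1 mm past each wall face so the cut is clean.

difference() {
  house_frame();
  translate([2284, -1, 1015]) rotate([-90, 0, 0]) cylinder(h = 155, r = 382);
}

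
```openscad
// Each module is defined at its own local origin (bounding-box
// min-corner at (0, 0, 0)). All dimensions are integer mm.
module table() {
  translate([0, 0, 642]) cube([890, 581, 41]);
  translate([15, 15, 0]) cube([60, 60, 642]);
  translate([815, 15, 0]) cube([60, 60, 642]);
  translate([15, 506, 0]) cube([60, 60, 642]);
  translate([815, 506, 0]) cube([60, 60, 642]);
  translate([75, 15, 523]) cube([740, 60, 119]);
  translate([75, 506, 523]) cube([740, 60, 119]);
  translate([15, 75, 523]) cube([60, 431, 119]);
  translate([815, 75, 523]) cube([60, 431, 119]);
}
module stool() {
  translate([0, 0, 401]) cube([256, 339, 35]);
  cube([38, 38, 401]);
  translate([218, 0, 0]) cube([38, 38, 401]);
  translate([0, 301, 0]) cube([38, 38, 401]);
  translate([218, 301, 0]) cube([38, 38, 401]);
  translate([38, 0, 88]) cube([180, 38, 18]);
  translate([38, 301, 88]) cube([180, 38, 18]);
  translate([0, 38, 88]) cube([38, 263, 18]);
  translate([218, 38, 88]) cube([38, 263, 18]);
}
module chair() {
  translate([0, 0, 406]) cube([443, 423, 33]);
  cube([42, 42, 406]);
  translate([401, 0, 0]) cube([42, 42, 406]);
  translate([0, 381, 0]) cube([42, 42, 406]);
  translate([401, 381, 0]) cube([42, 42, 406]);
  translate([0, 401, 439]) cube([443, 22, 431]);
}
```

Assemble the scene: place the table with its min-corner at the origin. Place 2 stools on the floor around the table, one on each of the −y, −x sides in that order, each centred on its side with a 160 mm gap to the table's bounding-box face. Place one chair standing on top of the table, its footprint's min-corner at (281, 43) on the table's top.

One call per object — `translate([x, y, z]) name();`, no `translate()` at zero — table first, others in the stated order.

table();
translate([317, -499, 0]) stool();
translate([-416, 121, 0]) stool();
translate([281, 43, 683]) chair();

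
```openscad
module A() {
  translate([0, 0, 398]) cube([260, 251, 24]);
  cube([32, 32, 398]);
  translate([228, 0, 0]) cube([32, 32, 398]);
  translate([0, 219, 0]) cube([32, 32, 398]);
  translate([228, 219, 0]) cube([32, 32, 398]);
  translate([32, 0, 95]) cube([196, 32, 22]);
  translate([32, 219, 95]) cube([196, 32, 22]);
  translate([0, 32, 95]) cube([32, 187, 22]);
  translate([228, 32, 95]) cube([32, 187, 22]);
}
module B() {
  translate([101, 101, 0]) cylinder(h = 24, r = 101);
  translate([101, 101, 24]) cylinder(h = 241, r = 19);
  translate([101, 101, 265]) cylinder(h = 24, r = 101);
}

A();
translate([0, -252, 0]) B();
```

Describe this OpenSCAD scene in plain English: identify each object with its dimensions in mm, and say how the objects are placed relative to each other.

A is a four-legged stool. The seat is 260×251 mm, 24 mm thick, top at z = 422 mm. It stands on four square legs, each 32×32 mm in cross-section, from z = 0 to the seat underside, each flush with a corner of the seat. Four stretchers, 32 mm wide and 22 mm tall, connect adjacent legs with their undersides at z = 95 mm, each running between the inner faces of the legs it joins and aligned with the legs' outer faces on the other axis.

B is a spool: two coaxial disc flanges of radius 101 mm and thickness 24 mm, joined by a core cylinder of radius 19 mm and height 241 mm. The lower flange rests on z = 0 and the three cylinders share a vertical axis.

The spool is on the floor beside the stool on its −y side.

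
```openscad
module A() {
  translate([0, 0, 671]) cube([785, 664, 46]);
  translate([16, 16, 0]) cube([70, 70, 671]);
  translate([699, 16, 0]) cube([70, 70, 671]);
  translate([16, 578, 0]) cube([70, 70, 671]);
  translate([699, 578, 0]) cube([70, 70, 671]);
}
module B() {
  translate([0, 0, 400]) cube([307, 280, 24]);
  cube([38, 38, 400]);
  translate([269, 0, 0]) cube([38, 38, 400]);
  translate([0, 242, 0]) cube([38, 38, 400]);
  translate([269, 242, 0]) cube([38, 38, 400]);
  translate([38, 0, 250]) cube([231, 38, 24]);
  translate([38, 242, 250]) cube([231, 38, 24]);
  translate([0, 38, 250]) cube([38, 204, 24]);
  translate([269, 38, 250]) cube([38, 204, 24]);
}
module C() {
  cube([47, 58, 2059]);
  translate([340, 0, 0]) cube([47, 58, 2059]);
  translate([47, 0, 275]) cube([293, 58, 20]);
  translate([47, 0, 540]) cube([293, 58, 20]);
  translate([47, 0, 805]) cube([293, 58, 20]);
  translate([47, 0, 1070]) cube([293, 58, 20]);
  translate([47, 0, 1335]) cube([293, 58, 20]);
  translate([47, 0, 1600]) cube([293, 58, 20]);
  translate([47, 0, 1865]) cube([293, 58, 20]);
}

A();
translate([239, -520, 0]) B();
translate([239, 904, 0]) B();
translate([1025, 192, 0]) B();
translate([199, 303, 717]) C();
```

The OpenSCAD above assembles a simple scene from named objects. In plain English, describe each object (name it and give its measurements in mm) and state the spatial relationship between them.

A is a table with a 785×664 mm rectangular top, 46 mm thick, top surface at z = 717 mm, supported by four 70×70 mm square legs, each inset 16 mm from the nearest pair of top edges, running from the floor.

B is a simple wooden stool: a rectangular seat 307 mm (x) by 280 mm (y), 24 mm thick, top face at z = 424 mm, on four square legs, each 38×38 mm in cross-section. The legs rest on z = 0, each flush with a corner of the seat. Four stretchers, 38 mm wide and 24 mm tall, connect adjacent legs with their undersides at z = 250 mm, each running between the inner faces of the legs it joins and aligned with the legs' outer faces on the other axis.

C is a straight ladder. Two 47×58 mm vertical rails, 2059 mm tall, stand 387 mm apart (outside-to-outside) with their front faces coplanar on the −y side. 7 rungs, each 58 mm deep and 20 mm tall, span between the inner faces of the rails, front faces flush with the rails. The lowest rung's underside is at z = 275 mm and rungs are spaced 265 mm apart (underside to underside).

Three stools sit around the table at the −y, +y, +x sides. The ladder is on top of the table, centred.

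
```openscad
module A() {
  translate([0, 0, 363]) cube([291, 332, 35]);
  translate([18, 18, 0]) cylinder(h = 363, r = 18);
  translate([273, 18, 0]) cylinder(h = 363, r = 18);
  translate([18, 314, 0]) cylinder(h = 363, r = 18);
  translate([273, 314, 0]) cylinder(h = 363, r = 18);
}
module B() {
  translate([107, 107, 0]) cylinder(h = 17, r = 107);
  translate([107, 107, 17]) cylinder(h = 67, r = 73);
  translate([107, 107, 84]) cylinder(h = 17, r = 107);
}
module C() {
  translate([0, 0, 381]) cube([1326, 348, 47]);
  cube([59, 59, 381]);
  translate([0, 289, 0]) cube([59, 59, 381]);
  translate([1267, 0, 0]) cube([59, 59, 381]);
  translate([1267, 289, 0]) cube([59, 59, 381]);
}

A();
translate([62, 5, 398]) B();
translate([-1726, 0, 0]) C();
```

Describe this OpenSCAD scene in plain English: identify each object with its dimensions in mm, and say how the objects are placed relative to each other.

A is a four-legged stool. The seat is 291×332 mm, 35 mm thick, top at z = 398 mm. It stands on four round legs, each 36 mm in diameter, from z = 0 to the seat underside, each leg's axis is inset half a diameter from the nearest pair of seat edges (so the leg's bounding box is flush with the corner).

B is a spool: two coaxial disc flanges of radius 107 mm and thickness 17 mm, joined by a core cylinder of radius 73 mm and height 67 mm. The lower flange rests on z = 0 and the three cylinders share a vertical axis.

C is a long wooden bench with a 1326 mm (x) × 348 mm (y) seat, 47 mm thick, its top surface 428 mm above the floor. Four 59 mm square legs at the seat corners, flush with the edges, run from z = 0 to the seat underside.

The spool is on top of the stool. The bench is on the floor beside the stool on its −x side.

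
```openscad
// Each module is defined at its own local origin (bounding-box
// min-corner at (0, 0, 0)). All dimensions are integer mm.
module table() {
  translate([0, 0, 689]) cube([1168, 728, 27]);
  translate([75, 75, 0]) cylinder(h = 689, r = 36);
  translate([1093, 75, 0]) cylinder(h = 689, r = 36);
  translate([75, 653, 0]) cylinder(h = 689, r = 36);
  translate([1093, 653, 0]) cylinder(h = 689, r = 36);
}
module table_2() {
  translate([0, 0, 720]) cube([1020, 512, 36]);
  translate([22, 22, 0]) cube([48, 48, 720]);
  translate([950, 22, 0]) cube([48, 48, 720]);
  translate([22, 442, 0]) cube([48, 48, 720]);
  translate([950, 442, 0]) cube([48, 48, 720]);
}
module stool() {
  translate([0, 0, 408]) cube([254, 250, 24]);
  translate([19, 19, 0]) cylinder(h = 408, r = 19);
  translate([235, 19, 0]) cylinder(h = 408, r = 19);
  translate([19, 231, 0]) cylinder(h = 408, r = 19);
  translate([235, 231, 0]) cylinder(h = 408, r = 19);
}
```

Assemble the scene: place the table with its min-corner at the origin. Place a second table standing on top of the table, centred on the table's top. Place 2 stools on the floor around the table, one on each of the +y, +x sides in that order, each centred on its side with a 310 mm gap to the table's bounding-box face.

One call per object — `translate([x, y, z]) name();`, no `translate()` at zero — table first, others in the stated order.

table();
translate([74, 108, 716]) table_2();
translate([457, 1038, 0]) stool();
translate([1478, 239, 0]) stool();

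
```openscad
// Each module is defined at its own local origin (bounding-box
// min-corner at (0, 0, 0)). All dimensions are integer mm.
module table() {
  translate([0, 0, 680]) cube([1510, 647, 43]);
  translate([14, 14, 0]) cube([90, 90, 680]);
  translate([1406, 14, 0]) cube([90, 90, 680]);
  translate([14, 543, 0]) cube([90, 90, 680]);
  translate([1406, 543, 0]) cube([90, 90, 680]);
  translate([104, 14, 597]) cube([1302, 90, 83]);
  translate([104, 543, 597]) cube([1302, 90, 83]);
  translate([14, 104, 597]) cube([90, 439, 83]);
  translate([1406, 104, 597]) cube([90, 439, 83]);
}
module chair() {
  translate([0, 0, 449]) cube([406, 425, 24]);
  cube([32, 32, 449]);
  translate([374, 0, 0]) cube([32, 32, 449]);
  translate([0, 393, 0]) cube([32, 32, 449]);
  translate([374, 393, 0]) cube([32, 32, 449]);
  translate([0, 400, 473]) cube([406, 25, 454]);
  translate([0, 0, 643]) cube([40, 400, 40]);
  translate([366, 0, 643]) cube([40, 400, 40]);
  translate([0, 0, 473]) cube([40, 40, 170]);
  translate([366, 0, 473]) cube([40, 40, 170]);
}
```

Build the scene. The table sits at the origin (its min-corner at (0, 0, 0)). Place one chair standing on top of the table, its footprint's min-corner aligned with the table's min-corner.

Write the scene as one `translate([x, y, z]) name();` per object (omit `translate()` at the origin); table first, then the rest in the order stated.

table();
translate([0, 0, 723]) chair();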